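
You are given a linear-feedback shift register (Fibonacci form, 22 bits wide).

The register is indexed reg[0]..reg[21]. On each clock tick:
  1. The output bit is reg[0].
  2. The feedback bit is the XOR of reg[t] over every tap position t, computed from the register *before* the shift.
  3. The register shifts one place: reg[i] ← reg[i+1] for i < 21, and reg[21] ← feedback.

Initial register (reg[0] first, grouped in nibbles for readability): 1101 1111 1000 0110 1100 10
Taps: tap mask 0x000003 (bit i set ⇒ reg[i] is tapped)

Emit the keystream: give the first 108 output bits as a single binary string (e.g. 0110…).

tick  register→output (feedback)
  0  1101111110000110110010→1 (0)
  1  1011111100001101100100→1 (1)
  2  0111111000011011001001→0 (1)
  3  1111110000110110010011→1 (0)
  4  1111100001101100100110→1 (0)
  5  1111000011011001001100→1 (0)
  6  1110000110110010011000→1 (0)
  7  1100001101100100110000→1 (0)
  8  1000011011001001100000→1 (1)
  9  0000110110010011000001→0 (0)
 10  0001101100100110000010→0 (0)
 11  0011011001001100000100→0 (0)
 12  0110110010011000001000→0 (1)
 13  1101100100110000010001→1 (0)
 14  1011001001100000100010→1 (1)
 15  0110010011000001000101→0 (1)
 16  1100100110000010001011→1 (0)
 17  1001001100000100010110→1 (1)
 18  0010011000001000101101→0 (0)
 19  0100110000010001011010→0 (1)
 20  1001100000100010110101→1 (1)
 21  0011000001000101101011→0 (0)
 22  0110000010001011010110→0 (1)
 23  1100000100010110101101→1 (0)
 24  1000001000101101011010→1 (1)
 25  0000010001011010110101→0 (0)
 26  0000100010110101101010→0 (0)
 27  0001000101101011010100→0 (0)
 28  0010001011010110101000→0 (0)
 29  0100010110101101010000→0 (1)
 30  1000101101011010100001→1 (1)
 31  0001011010110101000011→0 (0)
 32  0010110101101010000110→0 (0)
 33  0101101011010100001100→0 (1)
 34  1011010110101000011001→1 (1)
 35  0110101101010000110011→0 (1)
 36  1101011010100001100111→1 (0)
 37  1010110101000011001110→1 (1)
 38  0101101010000110011101→0 (1)
 39  1011010100001100111011→1 (1)
 40  0110101000011001110111→0 (1)
 41  1101010000110011101111→1 (0)
 42  1010100001100111011110→1 (1)
 43  0101000011001110111101→0 (1)
 44  1010000110011101111011→1 (1)
 45  0100001100111011110111→0 (1)
 46  1000011001110111101111→1 (1)
 47  0000110011101111011111→0 (0)
 48  0001100111011110111110→0 (0)
 49  0011001110111101111100→0 (0)
 50  0110011101111011111000→0 (1)
 51  1100111011110111110001→1 (0)
 52  1001110111101111100010→1 (1)
 53  0011101111011111000101→0 (0)
 54  0111011110111110001010→0 (1)
 55  1110111101111100010101→1 (0)
 56  1101111011111000101010→1 (0)
 57  1011110111110001010100→1 (1)
 58  0111101111100010101001→0 (1)
 59  1111011111000101010011→1 (0)
 60  1110111110001010100110→1 (0)
 61  1101111100010101001100→1 (0)
 62  1011111000101010011000→1 (1)
 63  0111110001010100110001→0 (1)
 64  1111100010101001100011→1 (0)
 65  1111000101010011000110→1 (0)
 66  1110001010100110001100→1 (0)
 67  1100010101001100011000→1 (0)
 68  1000101010011000110000→1 (1)
 69  0001010100110001100001→0 (0)
 70  0010101001100011000010→0 (0)
 71  0101010011000110000100→0 (1)
 72  1010100110001100001001→1 (1)
 73  0101001100011000010011→0 (1)
 74  1010011000110000100111→1 (1)
 75  0100110001100001001111→0 (1)
 76  1001100011000010011111→1 (1)
 77  0011000110000100111111→0 (0)
 78  0110001100001001111110→0 (1)
 79  1100011000010011111101→1 (0)
 80  1000110000100111111010→1 (1)
 81  0001100001001111110101→0 (0)
 82  0011000010011111101010→0 (0)
 83  0110000100111111010100→0 (1)
 84  1100001001111110101001→1 (0)
 85  1000010011111101010010→1 (1)
 86  0000100111111010100101→0 (0)
 87  0001001111110101001010→0 (0)
 88  0010011111101010010100→0 (0)
 89  0100111111010100101000→0 (1)
 90  1001111110101001010001→1 (1)
 91  0011111101010010100011→0 (0)
 92  0111111010100101000110→0 (1)
 93  1111110101001010001101→1 (0)
 94  1111101010010100011010→1 (0)
 95  1111010100101000110100→1 (0)
 96  1110101001010001101000→1 (0)
 97  1101010010100011010000→1 (0)
 98  1010100101000110100000→1 (1)
 99  0101001010001101000001→0 (1)
100  1010010100011010000011→1 (1)
101  0100101000110100000111→0 (1)
102  1001010001101000001111→1 (1)
103  0010100011010000011111→0 (0)
104  0101000110100000111110→0 (1)
105  1010001101000001111101→1 (1)
106  0100011010000011111011→0 (1)
107  1000110100000111110111→1 (1)

110111111000011011001001100000100010110101101010000110011101111011111000101010011000110000100111111010100101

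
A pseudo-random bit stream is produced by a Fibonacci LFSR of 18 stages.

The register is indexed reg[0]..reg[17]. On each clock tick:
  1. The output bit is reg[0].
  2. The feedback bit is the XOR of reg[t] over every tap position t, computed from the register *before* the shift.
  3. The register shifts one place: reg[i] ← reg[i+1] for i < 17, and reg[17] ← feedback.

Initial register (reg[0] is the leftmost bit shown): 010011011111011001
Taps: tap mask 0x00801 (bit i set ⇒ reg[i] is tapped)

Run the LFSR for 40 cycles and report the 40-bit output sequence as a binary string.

tick  register→output (feedback)
  0  010011011111011001→0 (1)
  1  100110111110110011→1 (1)
  2  001101111101100111→0 (1)
  3  011011111011001111→0 (1)
  4  110111110110011111→1 (1)
  5  101111101100111111→1 (1)
  6  011111011001111111→0 (1)
  7  111110110011111111→1 (0)
  8  111101100111111110→1 (0)
  9  111011001111111100→1 (0)
 10  110110011111111000→1 (0)
 11  101100111111110000→1 (0)
 12  011001111111100000→0 (1)
 13  110011111111000001→1 (0)
 14  100111111110000010→1 (1)
 15  001111111100000101→0 (0)
 16  011111111000001010→0 (0)
 17  111111110000010100→1 (1)
 18  111111100000101001→1 (1)
 19  111111000001010011→1 (0)
 20  111110000010100110→1 (1)
 21  111100000101001101→1 (0)
 22  111000001010011010→1 (1)
 23  110000010100110101→1 (1)
 24  100000101001101011→1 (0)
 25  000001010011010110→0 (1)
 26  000010100110101101→0 (0)
 27  000101001101011010→0 (1)
 28  001010011010110101→0 (0)
 29  010100110101101010→0 (1)
 30  101001101011010101→1 (0)
 31  010011010110101010→0 (0)
 32  100110101101010100→1 (0)
 33  001101011010101000→0 (0)
 34  011010110101010000→0 (1)
 35  110101101010100001→1 (1)
 36  101011010101000011→1 (0)
 37  010110101010000110→0 (0)
 38  101101010100001100→1 (1)
 39  011010101000011001→0 (0)

0100110111110110011111111000001010011010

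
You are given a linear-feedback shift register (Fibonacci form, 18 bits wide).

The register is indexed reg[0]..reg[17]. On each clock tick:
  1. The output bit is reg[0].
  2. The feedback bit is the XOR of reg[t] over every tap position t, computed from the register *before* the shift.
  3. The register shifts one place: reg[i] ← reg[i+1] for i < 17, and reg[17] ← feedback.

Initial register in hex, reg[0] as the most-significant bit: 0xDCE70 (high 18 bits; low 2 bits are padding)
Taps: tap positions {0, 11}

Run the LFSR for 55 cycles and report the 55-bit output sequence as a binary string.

tick  register→output (feedback)
  0  110111001110011100→1 (1)
  1  101110011100111001→1 (1)
  2  011100111001110011→0 (1)
  3  111001110011100111→1 (0)
  4  110011100111001110→1 (0)
  5  100111001110011100→1 (1)
  6  001110011100111001→0 (0)
  7  011100111001110010→0 (1)
  8  111001110011100101→1 (0)
  9  110011100111001010→1 (0)
 10  100111001110010100→1 (1)
 11  001110011100101001→0 (0)
 12  011100111001010010→0 (1)
 13  111001110010100101→1 (1)
 14  110011100101001011→1 (0)
 15  100111001010010110→1 (1)
 16  001110010100101101→0 (0)
 17  011100101001011010→0 (1)
 18  111001010010110101→1 (1)
 19  110010100101101011→1 (0)
 20  100101001011010110→1 (0)
 21  001010010110101100→0 (0)
 22  010100101101011000→0 (1)
 23  101001011010110001→1 (1)
 24  010010110101100011→0 (1)
 25  100101101011000111→1 (0)
 26  001011010110001110→0 (0)
 27  010110101100011100→0 (0)
 28  101101011000111000→1 (1)
 29  011010110001110001→0 (1)
 30  110101100011100011→1 (0)
 31  101011000111000110→1 (0)
 32  010110001110001100→0 (0)
 33  101100011100011000→1 (1)
 34  011000111000110001→0 (0)
 35  110001110001100010→1 (0)
 36  100011100011000100→1 (0)
 37  000111000110001000→0 (0)
 38  001110001100010000→0 (0)
 39  011100011000100000→0 (0)
 40  111000110001000000→1 (0)
 41  110001100010000000→1 (1)
 42  100011000100000001→1 (1)
 43  000110001000000011→0 (0)
 44  001100010000000110→0 (0)
 45  011000100000001100→0 (0)
 46  110001000000011000→1 (1)
 47  100010000000110001→1 (1)
 48  000100000001100011→0 (1)
 49  001000000011000111→0 (1)
 50  010000000110001111→0 (0)
 51  100000001100011110→1 (1)
 52  000000011000111101→0 (0)
 53  000000110001111010→0 (1)
 54  000001100011110101→0 (1)

1101110011100111001110010100101101011000111000110001000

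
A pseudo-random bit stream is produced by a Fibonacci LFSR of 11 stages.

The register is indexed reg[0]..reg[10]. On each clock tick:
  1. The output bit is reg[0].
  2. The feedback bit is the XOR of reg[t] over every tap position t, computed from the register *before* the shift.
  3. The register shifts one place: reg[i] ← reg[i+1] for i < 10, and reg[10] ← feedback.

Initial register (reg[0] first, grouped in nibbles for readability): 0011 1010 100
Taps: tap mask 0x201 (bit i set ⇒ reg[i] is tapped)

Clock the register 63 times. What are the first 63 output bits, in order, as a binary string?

001110101000011011101010010011101111010011100111010011110010000

step | reg (before) | out | fb
   0 | 00111010100 | 0 | 0
   1 | 01110101000 | 0 | 0
   2 | 11101010000 | 1 | 1
   3 | 11010100001 | 1 | 1
   4 | 10101000011 | 1 | 0
   5 | 01010000110 | 0 | 1
   6 | 10100001101 | 1 | 1
   7 | 01000011011 | 0 | 1
   8 | 10000110111 | 1 | 0
   9 | 00001101110 | 0 | 1
  10 | 00011011101 | 0 | 0
  11 | 00110111010 | 0 | 1
  12 | 01101110101 | 0 | 0
  13 | 11011101010 | 1 | 0
  14 | 10111010100 | 1 | 1
  15 | 01110101001 | 0 | 0
  16 | 11101010010 | 1 | 0
  17 | 11010100100 | 1 | 1
  18 | 10101001001 | 1 | 1
  19 | 01010010011 | 0 | 1
  20 | 10100100111 | 1 | 0
  21 | 01001001110 | 0 | 1
  22 | 10010011101 | 1 | 1
  23 | 00100111011 | 0 | 1
  24 | 01001110111 | 0 | 1
  25 | 10011101111 | 1 | 0
  26 | 00111011110 | 0 | 1
  27 | 01110111101 | 0 | 0
  28 | 11101111010 | 1 | 0
  29 | 11011110100 | 1 | 1
  30 | 10111101001 | 1 | 1
  31 | 01111010011 | 0 | 1
  32 | 11110100111 | 1 | 0
  33 | 11101001110 | 1 | 0
  34 | 11010011100 | 1 | 1
  35 | 10100111001 | 1 | 1
  36 | 01001110011 | 0 | 1
  37 | 10011100111 | 1 | 0
  38 | 00111001110 | 0 | 1
  39 | 01110011101 | 0 | 0
  40 | 11100111010 | 1 | 0
  41 | 11001110100 | 1 | 1
  42 | 10011101001 | 1 | 1
  43 | 00111010011 | 0 | 1
  44 | 01110100111 | 0 | 1
  45 | 11101001111 | 1 | 0
  46 | 11010011110 | 1 | 0
  47 | 10100111100 | 1 | 1
  48 | 01001111001 | 0 | 0
  49 | 10011110010 | 1 | 0
  50 | 00111100100 | 0 | 0
  51 | 01111001000 | 0 | 0
  52 | 11110010000 | 1 | 1
  53 | 11100100001 | 1 | 1
  54 | 11001000011 | 1 | 0
  55 | 10010000110 | 1 | 0
  56 | 00100001100 | 0 | 0
  57 | 01000011000 | 0 | 0
  58 | 10000110000 | 1 | 1
  59 | 00001100001 | 0 | 0
  60 | 00011000010 | 0 | 1
  61 | 00110000101 | 0 | 0
  62 | 01100001010 | 0 | 1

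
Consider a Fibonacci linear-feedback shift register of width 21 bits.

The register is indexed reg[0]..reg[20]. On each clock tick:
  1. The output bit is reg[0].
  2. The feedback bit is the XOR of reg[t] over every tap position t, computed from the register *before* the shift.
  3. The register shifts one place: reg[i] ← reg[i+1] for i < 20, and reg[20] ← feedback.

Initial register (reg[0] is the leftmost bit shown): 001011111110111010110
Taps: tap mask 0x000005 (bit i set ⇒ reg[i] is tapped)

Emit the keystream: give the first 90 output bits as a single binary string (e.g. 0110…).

001011111110111010110100100000101010001100110100010000010111111100101010001001000001110000

tick  register→output (feedback)
  0  001011111110111010110→0 (1)
  1  010111111101110101101→0 (0)
  2  101111111011101011010→1 (0)
  3  011111110111010110100→0 (1)
  4  111111101110101101001→1 (0)
  5  111111011101011010010→1 (0)
  6  111110111010110100100→1 (0)
  7  111101110101101001000→1 (0)
  8  111011101011010010000→1 (0)
  9  110111010110100100000→1 (1)
 10  101110101101001000001→1 (0)
 11  011101011010010000010→0 (1)
 12  111010110100100000101→1 (0)
 13  110101101001000001010→1 (1)
 14  101011010010000010101→1 (0)
 15  010110100100000101010→0 (0)
 16  101101001000001010100→1 (0)
 17  011010010000010101000→0 (1)
 18  110100100000101010001→1 (1)
 19  101001000001010100011→1 (0)
 20  010010000010101000110→0 (0)
 21  100100000101010001100→1 (1)
 22  001000001010100011001→0 (1)
 23  010000010101000110011→0 (0)
 24  100000101010001100110→1 (1)
 25  000001010100011001101→0 (0)
 26  000010101000110011010→0 (0)
 27  000101010001100110100→0 (0)
 28  001010100011001101000→0 (1)
 29  010101000110011010001→0 (0)
 30  101010001100110100010→1 (0)
 31  010100011001101000100→0 (0)
 32  101000110011010001000→1 (0)
 33  010001100110100010000→0 (0)
 34  100011001101000100000→1 (1)
 35  000110011010001000001→0 (0)
 36  001100110100010000010→0 (1)
 37  011001101000100000101→0 (1)
 38  110011010001000001011→1 (1)
 39  100110100010000010111→1 (1)
 40  001101000100000101111→0 (1)
 41  011010001000001011111→0 (1)
 42  110100010000010111111→1 (1)
 43  101000100000101111111→1 (0)
 44  010001000001011111110→0 (0)
 45  100010000010111111100→1 (1)
 46  000100000101111111001→0 (0)
 47  001000001011111110010→0 (1)
 48  010000010111111100101→0 (0)
 49  100000101111111001010→1 (1)
 50  000001011111110010101→0 (0)
 51  000010111111100101010→0 (0)
 52  000101111111001010100→0 (0)
 53  001011111110010101000→0 (1)
 54  010111111100101010001→0 (0)
 55  101111111001010100010→1 (0)
 56  011111110010101000100→0 (1)
 57  111111100101010001001→1 (0)
 58  111111001010100010010→1 (0)
 59  111110010101000100100→1 (0)
 60  111100101010001001000→1 (0)
 61  111001010100010010000→1 (0)
 62  110010101000100100000→1 (1)
 63  100101010001001000001→1 (1)
 64  001010100010010000011→0 (1)
 65  010101000100100000111→0 (0)
 66  101010001001000001110→1 (0)
 67  010100010010000011100→0 (0)
 68  101000100100000111000→1 (0)
 69  010001001000001110000→0 (0)
 70  100010010000011100000→1 (1)
 71  000100100000111000001→0 (0)
 72  001001000001110000010→0 (1)
 73  010010000011100000101→0 (0)
 74  100100000111000001010→1 (1)
 75  001000001110000010101→0 (1)
 76  010000011100000101011→0 (0)
 77  100000111000001010110→1 (1)
 78  000001110000010101101→0 (0)
 79  000011100000101011010→0 (0)
 80  000111000001010110100→0 (0)
 81  001110000010101101000→0 (1)
 82  011100000101011010001→0 (1)
 83  111000001010110100011→1 (0)
 84  110000010101101000110→1 (1)
 85  100000101011010001101→1 (1)
 86  000001010110100011011→0 (0)
 87  000010101101000110110→0 (0)
 88  000101011010001101100→0 (0)
 89  001010110100011011000→0 (1)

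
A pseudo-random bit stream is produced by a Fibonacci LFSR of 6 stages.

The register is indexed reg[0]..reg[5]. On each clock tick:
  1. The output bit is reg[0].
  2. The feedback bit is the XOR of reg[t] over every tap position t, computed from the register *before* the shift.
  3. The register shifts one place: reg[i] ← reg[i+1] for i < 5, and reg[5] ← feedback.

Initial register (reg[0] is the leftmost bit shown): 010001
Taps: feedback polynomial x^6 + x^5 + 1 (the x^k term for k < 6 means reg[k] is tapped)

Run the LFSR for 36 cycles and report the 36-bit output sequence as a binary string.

k : reg_k → out_k, fb_k
0: 010001 → 0, fb=1
1: 100011 → 1, fb=0
2: 000110 → 0, fb=0
3: 001100 → 0, fb=0
4: 011000 → 0, fb=0
5: 110000 → 1, fb=1
6: 100001 → 1, fb=0
7: 000010 → 0, fb=0
8: 000100 → 0, fb=0
9: 001000 → 0, fb=0
10: 010000 → 0, fb=0
11: 100000 → 1, fb=1
12: 000001 → 0, fb=1
13: 000011 → 0, fb=1
14: 000111 → 0, fb=1
15: 001111 → 0, fb=1
16: 011111 → 0, fb=1
17: 111111 → 1, fb=0
18: 111110 → 1, fb=1
19: 111101 → 1, fb=0
20: 111010 → 1, fb=1
21: 110101 → 1, fb=0
22: 101010 → 1, fb=1
23: 010101 → 0, fb=1
24: 101011 → 1, fb=0
25: 010110 → 0, fb=0
26: 101100 → 1, fb=1
27: 011001 → 0, fb=1
28: 110011 → 1, fb=0
29: 100110 → 1, fb=1
30: 001101 → 0, fb=1
31: 011011 → 0, fb=1
32: 110111 → 1, fb=0
33: 101110 → 1, fb=1
34: 011101 → 0, fb=1
35: 111011 → 1, fb=0

010001100001000001111110101011001101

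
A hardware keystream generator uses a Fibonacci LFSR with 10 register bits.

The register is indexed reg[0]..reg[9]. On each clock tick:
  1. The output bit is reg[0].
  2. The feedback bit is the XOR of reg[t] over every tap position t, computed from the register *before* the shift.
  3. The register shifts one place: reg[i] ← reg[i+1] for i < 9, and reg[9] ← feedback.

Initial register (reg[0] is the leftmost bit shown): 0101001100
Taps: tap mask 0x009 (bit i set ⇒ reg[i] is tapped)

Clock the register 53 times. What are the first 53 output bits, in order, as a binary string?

step | reg (before) | out | fb
   0 | 0101001100 | 0 | 1
   1 | 1010011001 | 1 | 1
   2 | 0100110011 | 0 | 0
   3 | 1001100110 | 1 | 0
   4 | 0011001100 | 0 | 1
   5 | 0110011001 | 0 | 0
   6 | 1100110010 | 1 | 1
   7 | 1001100101 | 1 | 0
   8 | 0011001010 | 0 | 1
   9 | 0110010101 | 0 | 0
  10 | 1100101010 | 1 | 1
  11 | 1001010101 | 1 | 0
  12 | 0010101010 | 0 | 0
  13 | 0101010100 | 0 | 1
  14 | 1010101001 | 1 | 1
  15 | 0101010011 | 0 | 1
  16 | 1010100111 | 1 | 1
  17 | 0101001111 | 0 | 1
  18 | 1010011111 | 1 | 1
  19 | 0100111111 | 0 | 0
  20 | 1001111110 | 1 | 0
  21 | 0011111100 | 0 | 1
  22 | 0111111001 | 0 | 1
  23 | 1111110011 | 1 | 0
  24 | 1111100110 | 1 | 0
  25 | 1111001100 | 1 | 0
  26 | 1110011000 | 1 | 1
  27 | 1100110001 | 1 | 1
  28 | 1001100011 | 1 | 0
  29 | 0011000110 | 0 | 1
  30 | 0110001101 | 0 | 0
  31 | 1100011010 | 1 | 1
  32 | 1000110101 | 1 | 1
  33 | 0001101011 | 0 | 1
  34 | 0011010111 | 0 | 1
  35 | 0110101111 | 0 | 0
  36 | 1101011110 | 1 | 0
  37 | 1010111100 | 1 | 1
  38 | 0101111001 | 0 | 1
  39 | 1011110011 | 1 | 0
  40 | 0111100110 | 0 | 1
  41 | 1111001101 | 1 | 0
  42 | 1110011010 | 1 | 1
  43 | 1100110101 | 1 | 1
  44 | 1001101011 | 1 | 0
  45 | 0011010110 | 0 | 1
  46 | 0110101101 | 0 | 0
  47 | 1101011010 | 1 | 0
  48 | 1010110100 | 1 | 1
  49 | 0101101001 | 0 | 1
  50 | 1011010011 | 1 | 0
  51 | 0110100110 | 0 | 0
  52 | 1101001100 | 1 | 0

01010011001100101010100111111001100011010111100110101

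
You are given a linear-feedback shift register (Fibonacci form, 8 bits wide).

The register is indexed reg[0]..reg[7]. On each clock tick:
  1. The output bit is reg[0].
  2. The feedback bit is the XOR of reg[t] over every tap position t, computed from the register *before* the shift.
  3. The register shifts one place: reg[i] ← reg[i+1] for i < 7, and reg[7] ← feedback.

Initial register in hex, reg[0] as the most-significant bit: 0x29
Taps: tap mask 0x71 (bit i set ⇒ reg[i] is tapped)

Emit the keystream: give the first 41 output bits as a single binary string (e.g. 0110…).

tick  register→output (feedback)
  0  00101001→0 (1)
  1  01010011→0 (1)
  2  10100111→1 (1)
  3  01001111→0 (1)
  4  10011111→1 (0)
  5  00111110→0 (1)
  6  01111101→0 (0)
  7  11111010→1 (1)
  8  11110101→1 (0)
  9  11101010→1 (1)
 10  11010101→1 (0)
 11  10101010→1 (1)
 12  01010101→0 (1)
 13  10101011→1 (1)
 14  01010111→0 (0)
 15  10101110→1 (0)
 16  01011100→0 (0)
 17  10111000→1 (0)
 18  01110000→0 (0)
 19  11100000→1 (1)
 20  11000001→1 (1)
 21  10000011→1 (0)
 22  00000110→0 (0)
 23  00001100→0 (0)
 24  00011000→0 (1)
 25  00110001→0 (0)
 26  01100010→0 (1)
 27  11000101→1 (0)
 28  10001010→1 (1)
 29  00010101→0 (1)
 30  00101011→0 (0)
 31  01010110→0 (0)
 32  10101100→1 (1)
 33  01011001→0 (1)
 34  10110011→1 (0)
 35  01100110→0 (0)
 36  11001100→1 (1)
 37  10011001→1 (0)
 38  00110010→0 (1)
 39  01100101→0 (1)
 40  11001011→1 (1)

00101001111101010101110000011000101011001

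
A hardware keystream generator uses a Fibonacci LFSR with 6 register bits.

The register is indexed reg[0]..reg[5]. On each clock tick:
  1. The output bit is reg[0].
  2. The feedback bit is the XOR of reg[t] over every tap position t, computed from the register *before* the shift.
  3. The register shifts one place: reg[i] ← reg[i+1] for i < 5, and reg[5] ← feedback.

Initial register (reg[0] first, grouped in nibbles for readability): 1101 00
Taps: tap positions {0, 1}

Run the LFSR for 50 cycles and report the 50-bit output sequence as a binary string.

step | reg (before) | out | fb
   0 | 110100 | 1 | 0
   1 | 101000 | 1 | 1
   2 | 010001 | 0 | 1
   3 | 100011 | 1 | 1
   4 | 000111 | 0 | 0
   5 | 001110 | 0 | 0
   6 | 011100 | 0 | 1
   7 | 111001 | 1 | 0
   8 | 110010 | 1 | 0
   9 | 100100 | 1 | 1
  10 | 001001 | 0 | 0
  11 | 010010 | 0 | 1
  12 | 100101 | 1 | 1
  13 | 001011 | 0 | 0
  14 | 010110 | 0 | 1
  15 | 101101 | 1 | 1
  16 | 011011 | 0 | 1
  17 | 110111 | 1 | 0
  18 | 101110 | 1 | 1
  19 | 011101 | 0 | 1
  20 | 111011 | 1 | 0
  21 | 110110 | 1 | 0
  22 | 101100 | 1 | 1
  23 | 011001 | 0 | 1
  24 | 110011 | 1 | 0
  25 | 100110 | 1 | 1
  26 | 001101 | 0 | 0
  27 | 011010 | 0 | 1
  28 | 110101 | 1 | 0
  29 | 101010 | 1 | 1
  30 | 010101 | 0 | 1
  31 | 101011 | 1 | 1
  32 | 010111 | 0 | 1
  33 | 101111 | 1 | 1
  34 | 011111 | 0 | 1
  35 | 111111 | 1 | 0
  36 | 111110 | 1 | 0
  37 | 111100 | 1 | 0
  38 | 111000 | 1 | 0
  39 | 110000 | 1 | 0
  40 | 100000 | 1 | 1
  41 | 000001 | 0 | 0
  42 | 000010 | 0 | 0
  43 | 000100 | 0 | 0
  44 | 001000 | 0 | 0
  45 | 010000 | 0 | 1
  46 | 100001 | 1 | 1
  47 | 000011 | 0 | 0
  48 | 000110 | 0 | 0
  49 | 001100 | 0 | 0

11010001110010010110111011001101010111111000001000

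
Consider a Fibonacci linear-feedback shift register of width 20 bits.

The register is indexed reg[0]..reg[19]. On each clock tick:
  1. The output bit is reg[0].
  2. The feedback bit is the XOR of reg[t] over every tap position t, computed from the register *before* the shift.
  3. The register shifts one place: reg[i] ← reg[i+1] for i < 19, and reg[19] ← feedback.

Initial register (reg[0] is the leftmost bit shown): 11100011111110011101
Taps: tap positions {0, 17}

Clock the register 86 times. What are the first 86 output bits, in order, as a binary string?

tick  register→output (feedback)
  0  11100011111110011101→1 (0)
  1  11000111111100111010→1 (1)
  2  10001111111001110101→1 (0)
  3  00011111110011101010→0 (0)
  4  00111111100111010100→0 (1)
  5  01111111001110101001→0 (0)
  6  11111110011101010010→1 (1)
  7  11111100111010100101→1 (0)
  8  11111001110101001010→1 (1)
  9  11110011101010010101→1 (0)
 10  11100111010100101010→1 (1)
 11  11001110101001010101→1 (0)
 12  10011101010010101010→1 (1)
 13  00111010100101010101→0 (1)
 14  01110101001010101011→0 (0)
 15  11101010010101010110→1 (0)
 16  11010100101010101100→1 (0)
 17  10101001010101011000→1 (1)
 18  01010010101010110001→0 (0)
 19  10100101010101100010→1 (1)
 20  01001010101011000101→0 (1)
 21  10010101010110001011→1 (1)
 22  00101010101100010111→0 (1)
 23  01010101011000101111→0 (1)
 24  10101010110001011111→1 (0)
 25  01010101100010111110→0 (1)
 26  10101011000101111101→1 (0)
 27  01010110001011111010→0 (0)
 28  10101100010111110100→1 (0)
 29  01011000101111101000→0 (0)
 30  10110001011111010000→1 (1)
 31  01100010111110100001→0 (0)
 32  11000101111101000010→1 (1)
 33  10001011111010000101→1 (0)
 34  00010111110100001010→0 (0)
 35  00101111101000010100→0 (1)
 36  01011111010000101001→0 (0)
 37  10111110100001010010→1 (1)
 38  01111101000010100101→0 (1)
 39  11111010000101001011→1 (1)
 40  11110100001010010111→1 (0)
 41  11101000010100101110→1 (0)
 42  11010000101001011100→1 (0)
 43  10100001010010111000→1 (1)
 44  01000010100101110001→0 (0)
 45  10000101001011100010→1 (1)
 46  00001010010111000101→0 (1)
 47  00010100101110001011→0 (0)
 48  00101001011100010110→0 (1)
 49  01010010111000101101→0 (1)
 50  10100101110001011011→1 (1)
 51  01001011100010110111→0 (1)
 52  10010111000101101111→1 (0)
 53  00101110001011011110→0 (1)
 54  01011100010110111101→0 (1)
 55  10111000101101111011→1 (1)
 56  01110001011011110111→0 (1)
 57  11100010110111101111→1 (0)
 58  11000101101111011110→1 (0)
 59  10001011011110111100→1 (0)
 60  00010110111101111000→0 (0)
 61  00101101111011110000→0 (0)
 62  01011011110111100000→0 (0)
 63  10110111101111000000→1 (1)
 64  01101111011110000001→0 (0)
 65  11011110111100000010→1 (1)
 66  10111101111000000101→1 (0)
 67  01111011110000001010→0 (0)
 68  11110111100000010100→1 (0)
 69  11101111000000101000→1 (1)
 70  11011110000001010001→1 (1)
 71  10111100000010100011→1 (1)
 72  01111000000101000111→0 (1)
 73  11110000001010001111→1 (0)
 74  11100000010100011110→1 (0)
 75  11000000101000111100→1 (0)
 76  10000001010001111000→1 (1)
 77  00000010100011110001→0 (0)
 78  00000101000111100010→0 (0)
 79  00001010001111000100→0 (1)
 80  00010100011110001001→0 (0)
 81  00101000111100010010→0 (0)
 82  01010001111000100100→0 (1)
 83  10100011110001001001→1 (1)
 84  01000111100010010011→0 (0)
 85  10001111000100100110→1 (0)

11100011111110011101010010101010110001011111010000101001011100010110111101111000000101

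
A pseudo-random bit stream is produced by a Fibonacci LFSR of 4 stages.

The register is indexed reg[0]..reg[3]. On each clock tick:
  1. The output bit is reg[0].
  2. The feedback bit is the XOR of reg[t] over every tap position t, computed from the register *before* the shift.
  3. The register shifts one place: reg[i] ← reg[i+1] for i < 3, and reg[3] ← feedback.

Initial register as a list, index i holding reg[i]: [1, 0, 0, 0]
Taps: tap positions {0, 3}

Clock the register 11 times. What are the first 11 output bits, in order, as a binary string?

k : reg_k → out_k, fb_k
0: 1000 → 1, fb=1
1: 0001 → 0, fb=1
2: 0011 → 0, fb=1
3: 0111 → 0, fb=1
4: 1111 → 1, fb=0
5: 1110 → 1, fb=1
6: 1101 → 1, fb=0
7: 1010 → 1, fb=1
8: 0101 → 0, fb=1
9: 1011 → 1, fb=0
10: 0110 → 0, fb=0

10001111010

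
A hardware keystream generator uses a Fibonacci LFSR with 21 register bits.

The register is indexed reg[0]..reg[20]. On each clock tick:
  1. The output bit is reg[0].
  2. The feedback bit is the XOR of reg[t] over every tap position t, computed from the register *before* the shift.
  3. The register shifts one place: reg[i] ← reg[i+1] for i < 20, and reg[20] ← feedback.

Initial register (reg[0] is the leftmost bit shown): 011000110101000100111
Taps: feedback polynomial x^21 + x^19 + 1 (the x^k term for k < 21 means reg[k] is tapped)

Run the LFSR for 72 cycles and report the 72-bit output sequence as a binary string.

011000110101000100111100000111011111010011010101100011001000011101110000

k : reg_k → out_k, fb_k
0: 011000110101000100111 → 0, fb=1
1: 110001101010001001111 → 1, fb=0
2: 100011010100010011110 → 1, fb=0
3: 000110101000100111100 → 0, fb=0
4: 001101010001001111000 → 0, fb=0
5: 011010100010011110000 → 0, fb=0
6: 110101000100111100000 → 1, fb=1
7: 101010001001111000001 → 1, fb=1
8: 010100010011110000011 → 0, fb=1
9: 101000100111100000111 → 1, fb=0
10: 010001001111000001110 → 0, fb=1
11: 100010011110000011101 → 1, fb=1
12: 000100111100000111011 → 0, fb=1
13: 001001111000001110111 → 0, fb=1
14: 010011110000011101111 → 0, fb=1
15: 100111100000111011111 → 1, fb=0
16: 001111000001110111110 → 0, fb=1
17: 011110000011101111101 → 0, fb=0
18: 111100000111011111010 → 1, fb=0
19: 111000001110111110100 → 1, fb=1
20: 110000011101111101001 → 1, fb=1
21: 100000111011111010011 → 1, fb=0
22: 000001110111110100110 → 0, fb=1
23: 000011101111101001101 → 0, fb=0
24: 000111011111010011010 → 0, fb=1
25: 001110111110100110101 → 0, fb=0
26: 011101111101001101010 → 0, fb=1
27: 111011111010011010101 → 1, fb=1
28: 110111110100110101011 → 1, fb=0
29: 101111101001101010110 → 1, fb=0
30: 011111010011010101100 → 0, fb=0
31: 111110100110101011000 → 1, fb=1
32: 111101001101010110001 → 1, fb=1
33: 111010011010101100011 → 1, fb=0
34: 110100110101011000110 → 1, fb=0
35: 101001101010110001100 → 1, fb=1
36: 010011010101100011001 → 0, fb=0
37: 100110101011000110010 → 1, fb=0
38: 001101010110001100100 → 0, fb=0
39: 011010101100011001000 → 0, fb=0
40: 110101011000110010000 → 1, fb=1
41: 101010110001100100001 → 1, fb=1
42: 010101100011001000011 → 0, fb=1
43: 101011000110010000111 → 1, fb=0
44: 010110001100100001110 → 0, fb=1
45: 101100011001000011101 → 1, fb=1
46: 011000110010000111011 → 0, fb=1
47: 110001100100001110111 → 1, fb=0
48: 100011001000011101110 → 1, fb=0
49: 000110010000111011100 → 0, fb=0
50: 001100100001110111000 → 0, fb=0
51: 011001000011101110000 → 0, fb=0
52: 110010000111011100000 → 1, fb=1
53: 100100001110111000001 → 1, fb=1
54: 001000011101110000011 → 0, fb=1
55: 010000111011100000111 → 0, fb=1
56: 100001110111000001111 → 1, fb=0
57: 000011101110000011110 → 0, fb=1
58: 000111011100000111101 → 0, fb=0
59: 001110111000001111010 → 0, fb=1
60: 011101110000011110101 → 0, fb=0
61: 111011100000111101010 → 1, fb=0
62: 110111000001111010100 → 1, fb=1
63: 101110000011110101001 → 1, fb=1
64: 011100000111101010011 → 0, fb=1
65: 111000001111010100111 → 1, fb=0
66: 110000011110101001110 → 1, fb=0
67: 100000111101010011100 → 1, fb=1
68: 000001111010100111001 → 0, fb=0
69: 000011110101001110010 → 0, fb=1
70: 000111101010011100101 → 0, fb=0
71: 001111010100111001010 → 0, fb=1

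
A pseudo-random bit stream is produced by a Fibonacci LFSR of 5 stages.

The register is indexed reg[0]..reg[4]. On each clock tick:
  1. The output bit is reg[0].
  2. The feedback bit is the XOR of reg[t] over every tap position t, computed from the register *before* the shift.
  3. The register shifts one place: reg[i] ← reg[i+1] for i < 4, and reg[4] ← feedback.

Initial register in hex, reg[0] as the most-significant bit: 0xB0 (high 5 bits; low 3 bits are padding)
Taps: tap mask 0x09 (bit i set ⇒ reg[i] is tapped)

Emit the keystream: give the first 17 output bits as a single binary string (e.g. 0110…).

k : reg_k → out_k, fb_k
0: 10110 → 1, fb=0
1: 01100 → 0, fb=0
2: 11000 → 1, fb=1
3: 10001 → 1, fb=1
4: 00011 → 0, fb=1
5: 00111 → 0, fb=1
6: 01111 → 0, fb=1
7: 11111 → 1, fb=0
8: 11110 → 1, fb=0
9: 11100 → 1, fb=1
10: 11001 → 1, fb=1
11: 10011 → 1, fb=0
12: 00110 → 0, fb=1
13: 01101 → 0, fb=0
14: 11010 → 1, fb=0
15: 10100 → 1, fb=1
16: 01001 → 0, fb=0

10110001111100110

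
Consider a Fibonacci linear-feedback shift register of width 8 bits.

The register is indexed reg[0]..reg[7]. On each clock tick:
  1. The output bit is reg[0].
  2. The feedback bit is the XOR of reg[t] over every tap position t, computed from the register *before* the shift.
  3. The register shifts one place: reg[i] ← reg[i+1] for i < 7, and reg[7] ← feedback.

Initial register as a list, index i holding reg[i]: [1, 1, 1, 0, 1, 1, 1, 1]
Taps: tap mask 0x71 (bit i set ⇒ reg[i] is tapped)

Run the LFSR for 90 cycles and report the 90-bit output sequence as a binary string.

k : reg_k → out_k, fb_k
0: 11101111 → 1, fb=0
1: 11011110 → 1, fb=0
2: 10111100 → 1, fb=1
3: 01111001 → 0, fb=1
4: 11110011 → 1, fb=0
5: 11100110 → 1, fb=1
6: 11001101 → 1, fb=1
7: 10011011 → 1, fb=1
8: 00110111 → 0, fb=0
9: 01101110 → 0, fb=1
10: 11011101 → 1, fb=1
11: 10111011 → 1, fb=1
12: 01110111 → 0, fb=0
13: 11101110 → 1, fb=0
14: 11011100 → 1, fb=1
15: 10111001 → 1, fb=0
16: 01110010 → 0, fb=1
17: 11100101 → 1, fb=0
18: 11001010 → 1, fb=1
19: 10010101 → 1, fb=0
20: 00101010 → 0, fb=0
21: 01010100 → 0, fb=1
22: 10101001 → 1, fb=0
23: 01010010 → 0, fb=1
24: 10100101 → 1, fb=0
25: 01001010 → 0, fb=0
26: 10010100 → 1, fb=0
27: 00101000 → 0, fb=1
28: 01010001 → 0, fb=0
29: 10100010 → 1, fb=0
30: 01000100 → 0, fb=1
31: 10001001 → 1, fb=0
32: 00010010 → 0, fb=1
33: 00100101 → 0, fb=1
34: 01001011 → 0, fb=0
35: 10010110 → 1, fb=1
36: 00101101 → 0, fb=0
37: 01011010 → 0, fb=0
38: 10110100 → 1, fb=0
39: 01101000 → 0, fb=1
40: 11010001 → 1, fb=1
41: 10100011 → 1, fb=0
42: 01000110 → 0, fb=0
43: 10001100 → 1, fb=1
44: 00011001 → 0, fb=1
45: 00110011 → 0, fb=1
46: 01100111 → 0, fb=0
47: 11001110 → 1, fb=0
48: 10011100 → 1, fb=1
49: 00111001 → 0, fb=1
50: 01110011 → 0, fb=1
51: 11100111 → 1, fb=1
52: 11001111 → 1, fb=0
53: 10011110 → 1, fb=0
54: 00111100 → 0, fb=0
55: 01111000 → 0, fb=1
56: 11110001 → 1, fb=1
57: 11100011 → 1, fb=0
58: 11000110 → 1, fb=1
59: 10001101 → 1, fb=1
60: 00011011 → 0, fb=0
61: 00110110 → 0, fb=0
62: 01101100 → 0, fb=0
63: 11011000 → 1, fb=0
64: 10110000 → 1, fb=1
65: 01100001 → 0, fb=0
66: 11000010 → 1, fb=0
67: 10000100 → 1, fb=0
68: 00001000 → 0, fb=1
69: 00010001 → 0, fb=0
70: 00100010 → 0, fb=1
71: 01000101 → 0, fb=1
72: 10001011 → 1, fb=1
73: 00010111 → 0, fb=0
74: 00101110 → 0, fb=1
75: 01011101 → 0, fb=0
76: 10111010 → 1, fb=1
77: 01110101 → 0, fb=1
78: 11101011 → 1, fb=1
79: 11010111 → 1, fb=1
80: 10101111 → 1, fb=0
81: 01011110 → 0, fb=1
82: 10111101 → 1, fb=1
83: 01111011 → 0, fb=0
84: 11110110 → 1, fb=1
85: 11101101 → 1, fb=1
86: 11011011 → 1, fb=1
87: 10110111 → 1, fb=1
88: 01101111 → 0, fb=1
89: 11011111 → 1, fb=0

111011110011011101110010101001010001001011010001100111001111000110110000100010111010111101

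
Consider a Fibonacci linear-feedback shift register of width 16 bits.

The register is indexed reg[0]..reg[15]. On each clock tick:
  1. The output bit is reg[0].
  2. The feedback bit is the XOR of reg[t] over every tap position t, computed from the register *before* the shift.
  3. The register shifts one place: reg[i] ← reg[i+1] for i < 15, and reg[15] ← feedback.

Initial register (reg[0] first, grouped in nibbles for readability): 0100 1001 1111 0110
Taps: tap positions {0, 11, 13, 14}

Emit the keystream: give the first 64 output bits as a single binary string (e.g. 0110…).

tick  register→output (feedback)
  0  0100100111110110→0 (1)
  1  1001001111101101→1 (0)
  2  0010011111011010→0 (0)
  3  0100111110110100→0 (0)
  4  1001111101101000→1 (1)
  5  0011111011010001→0 (1)
  6  0111110110100011→0 (1)
  7  1111101101000111→1 (1)
  8  1111011010001111→1 (1)
  9  1110110100011111→1 (0)
 10  1101101000111110→1 (0)
 11  1011010001111100→1 (1)
 12  0110100011111001→0 (1)
 13  1101000111110011→1 (1)
 14  1010001111100111→1 (1)
 15  0100011111001111→0 (0)
 16  1000111110011110→1 (0)
 17  0001111100111100→0 (0)
 18  0011111001111000→0 (1)
 19  0111110011110001→0 (1)
 20  1111100111100011→1 (0)
 21  1111001111000110→1 (1)
 22  1110011110001101→1 (0)
 23  1100111100011010→1 (1)
 24  1001111000110101→1 (1)
 25  0011110001101011→0 (1)
 26  0111100011010111→0 (1)
 27  1111000110101111→1 (1)
 28  1110001101011111→1 (0)
 29  1100011010111110→1 (0)
 30  1000110101111100→1 (1)
 31  0001101011111001→0 (1)
 32  0011010111110011→0 (0)
 33  0110101111100110→0 (0)
 34  1101011111001100→1 (0)
 35  1010111110011000→1 (0)
 36  0101111100110000→0 (1)
 37  1011111001100001→1 (1)
 38  0111110011000011→0 (1)
 39  1111100110000111→1 (1)
 40  1111001100001111→1 (1)
 41  1110011000011111→1 (0)
 42  1100110000111110→1 (0)
 43  1001100001111100→1 (1)
 44  0011000011111001→0 (1)
 45  0110000111110011→0 (0)
 46  1100001111100110→1 (1)
 47  1000011111001101→1 (0)
 48  0000111110011010→0 (0)
 49  0001111100110100→0 (0)
 50  0011111001101000→0 (0)
 51  0111110011010000→0 (1)
 52  1111100110100001→1 (1)
 53  1111001101000011→1 (0)
 54  1110011010000110→1 (1)
 55  1100110100001101→1 (0)
 56  1001101000011010→1 (1)
 57  0011010000110101→0 (0)
 58  0110100001101010→0 (1)
 59  1101000011010101→1 (1)
 60  1010000110101011→1 (0)
 61  0100001101010110→0 (1)
 62  1000011010101101→1 (0)
 63  0000110101011010→0 (0)

0100100111110110100011111001111000110101111100110000111110011010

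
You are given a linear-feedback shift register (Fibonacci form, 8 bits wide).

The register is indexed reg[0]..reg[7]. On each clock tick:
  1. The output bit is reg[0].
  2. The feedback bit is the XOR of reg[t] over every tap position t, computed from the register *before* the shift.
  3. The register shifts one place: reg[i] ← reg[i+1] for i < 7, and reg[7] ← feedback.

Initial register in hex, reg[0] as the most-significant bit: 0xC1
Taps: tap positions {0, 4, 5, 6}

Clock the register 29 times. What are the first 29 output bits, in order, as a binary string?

tick  register→output (feedback)
  0  11000001→1 (1)
  1  10000011→1 (0)
  2  00000110→0 (0)
  3  00001100→0 (0)
  4  00011000→0 (1)
  5  00110001→0 (0)
  6  01100010→0 (1)
  7  11000101→1 (0)
  8  10001010→1 (1)
  9  00010101→0 (1)
 10  00101011→0 (0)
 11  01010110→0 (0)
 12  10101100→1 (1)
 13  01011001→0 (1)
 14  10110011→1 (0)
 15  01100110→0 (0)
 16  11001100→1 (1)
 17  10011001→1 (0)
 18  00110010→0 (1)
 19  01100101→0 (1)
 20  11001011→1 (1)
 21  10010111→1 (1)
 22  00101111→0 (1)
 23  01011111→0 (1)
 24  10111111→1 (0)
 25  01111110→0 (1)
 26  11111101→1 (1)
 27  11111011→1 (1)
 28  11110111→1 (1)

11000001100010101100110010111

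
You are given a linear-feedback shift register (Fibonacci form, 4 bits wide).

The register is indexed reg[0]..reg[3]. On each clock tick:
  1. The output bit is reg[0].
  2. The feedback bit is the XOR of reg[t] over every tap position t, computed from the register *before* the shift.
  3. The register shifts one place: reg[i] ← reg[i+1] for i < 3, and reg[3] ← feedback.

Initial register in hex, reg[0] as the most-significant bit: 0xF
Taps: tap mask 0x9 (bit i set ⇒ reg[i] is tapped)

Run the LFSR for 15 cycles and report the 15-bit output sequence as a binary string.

111101011001000

tick  register→output (feedback)
  0  1111→1 (0)
  1  1110→1 (1)
  2  1101→1 (0)
  3  1010→1 (1)
  4  0101→0 (1)
  5  1011→1 (0)
  6  0110→0 (0)
  7  1100→1 (1)
  8  1001→1 (0)
  9  0010→0 (0)
 10  0100→0 (0)
 11  1000→1 (1)
 12  0001→0 (1)
 13  0011→0 (1)
 14  0111→0 (1)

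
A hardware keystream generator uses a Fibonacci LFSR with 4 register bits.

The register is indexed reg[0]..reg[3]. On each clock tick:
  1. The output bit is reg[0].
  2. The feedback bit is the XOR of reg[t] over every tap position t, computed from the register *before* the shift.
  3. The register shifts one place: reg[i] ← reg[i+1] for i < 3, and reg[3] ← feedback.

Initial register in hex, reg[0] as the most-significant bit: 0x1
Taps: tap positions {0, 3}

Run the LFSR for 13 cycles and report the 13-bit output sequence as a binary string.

0001111010110

tick  register→output (feedback)
  0  0001→0 (1)
  1  0011→0 (1)
  2  0111→0 (1)
  3  1111→1 (0)
  4  1110→1 (1)
  5  1101→1 (0)
  6  1010→1 (1)
  7  0101→0 (1)
  8  1011→1 (0)
  9  0110→0 (0)
 10  1100→1 (1)
 11  1001→1 (0)
 12  0010→0 (0)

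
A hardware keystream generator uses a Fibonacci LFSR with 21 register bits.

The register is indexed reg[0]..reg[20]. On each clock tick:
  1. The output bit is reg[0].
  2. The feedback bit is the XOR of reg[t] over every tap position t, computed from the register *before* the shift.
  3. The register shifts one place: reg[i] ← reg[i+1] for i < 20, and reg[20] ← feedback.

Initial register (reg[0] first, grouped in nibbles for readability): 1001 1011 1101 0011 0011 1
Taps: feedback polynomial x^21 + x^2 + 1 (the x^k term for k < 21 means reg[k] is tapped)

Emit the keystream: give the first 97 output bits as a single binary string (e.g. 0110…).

1001101111010011001111111010010011111110000010011011100000110001011110101100011110100100100011101

k : reg_k → out_k, fb_k
0: 100110111101001100111 → 1, fb=1
1: 001101111010011001111 → 0, fb=1
2: 011011110100110011111 → 0, fb=1
3: 110111101001100111111 → 1, fb=1
4: 101111010011001111111 → 1, fb=0
5: 011110100110011111110 → 0, fb=1
6: 111101001100111111101 → 1, fb=0
7: 111010011001111111010 → 1, fb=0
8: 110100110011111110100 → 1, fb=1
9: 101001100111111101001 → 1, fb=0
10: 010011001111111010010 → 0, fb=0
11: 100110011111110100100 → 1, fb=1
12: 001100111111101001001 → 0, fb=1
13: 011001111111010010011 → 0, fb=1
14: 110011111110100100111 → 1, fb=1
15: 100111111101001001111 → 1, fb=1
16: 001111111010010011111 → 0, fb=1
17: 011111110100100111111 → 0, fb=1
18: 111111101001001111111 → 1, fb=0
19: 111111010010011111110 → 1, fb=0
20: 111110100100111111100 → 1, fb=0
21: 111101001001111111000 → 1, fb=0
22: 111010010011111110000 → 1, fb=0
23: 110100100111111100000 → 1, fb=1
24: 101001001111111000001 → 1, fb=0
25: 010010011111110000010 → 0, fb=0
26: 100100111111100000100 → 1, fb=1
27: 001001111111000001001 → 0, fb=1
28: 010011111110000010011 → 0, fb=0
29: 100111111100000100110 → 1, fb=1
30: 001111111000001001101 → 0, fb=1
31: 011111110000010011011 → 0, fb=1
32: 111111100000100110111 → 1, fb=0
33: 111111000001001101110 → 1, fb=0
34: 111110000010011011100 → 1, fb=0
35: 111100000100110111000 → 1, fb=0
36: 111000001001101110000 → 1, fb=0
37: 110000010011011100000 → 1, fb=1
38: 100000100110111000001 → 1, fb=1
39: 000001001101110000011 → 0, fb=0
40: 000010011011100000110 → 0, fb=0
41: 000100110111000001100 → 0, fb=0
42: 001001101110000011000 → 0, fb=1
43: 010011011100000110001 → 0, fb=0
44: 100110111000001100010 → 1, fb=1
45: 001101110000011000101 → 0, fb=1
46: 011011100000110001011 → 0, fb=1
47: 110111000001100010111 → 1, fb=1
48: 101110000011000101111 → 1, fb=0
49: 011100000110001011110 → 0, fb=1
50: 111000001100010111101 → 1, fb=0
51: 110000011000101111010 → 1, fb=1
52: 100000110001011110101 → 1, fb=1
53: 000001100010111101011 → 0, fb=0
54: 000011000101111010110 → 0, fb=0
55: 000110001011110101100 → 0, fb=0
56: 001100010111101011000 → 0, fb=1
57: 011000101111010110001 → 0, fb=1
58: 110001011110101100011 → 1, fb=1
59: 100010111101011000111 → 1, fb=1
60: 000101111010110001111 → 0, fb=0
61: 001011110101100011110 → 0, fb=1
62: 010111101011000111101 → 0, fb=0
63: 101111010110001111010 → 1, fb=0
64: 011110101100011110100 → 0, fb=1
65: 111101011000111101001 → 1, fb=0
66: 111010110001111010010 → 1, fb=0
67: 110101100011110100100 → 1, fb=1
68: 101011000111101001001 → 1, fb=0
69: 010110001111010010010 → 0, fb=0
70: 101100011110100100100 → 1, fb=0
71: 011000111101001001000 → 0, fb=1
72: 110001111010010010001 → 1, fb=1
73: 100011110100100100011 → 1, fb=1
74: 000111101001001000111 → 0, fb=0
75: 001111010010010001110 → 0, fb=1
76: 011110100100100011101 → 0, fb=1
77: 111101001001000111011 → 1, fb=0
78: 111010010010001110110 → 1, fb=0
79: 110100100100011101100 → 1, fb=1
80: 101001001000111011001 → 1, fb=0
81: 010010010001110110010 → 0, fb=0
82: 100100100011101100100 → 1, fb=1
83: 001001000111011001001 → 0, fb=1
84: 010010001110110010011 → 0, fb=0
85: 100100011101100100110 → 1, fb=1
86: 001000111011001001101 → 0, fb=1
87: 010001110110010011011 → 0, fb=0
88: 100011101100100110110 → 1, fb=1
89: 000111011001001101101 → 0, fb=0
90: 001110110010011011010 → 0, fb=1
91: 011101100100110110101 → 0, fb=1
92: 111011001001101101011 → 1, fb=0
93: 110110010011011010110 → 1, fb=1
94: 101100100110110101101 → 1, fb=0
95: 011001001101101011010 → 0, fb=1
96: 110010011011010110101 → 1, fb=1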